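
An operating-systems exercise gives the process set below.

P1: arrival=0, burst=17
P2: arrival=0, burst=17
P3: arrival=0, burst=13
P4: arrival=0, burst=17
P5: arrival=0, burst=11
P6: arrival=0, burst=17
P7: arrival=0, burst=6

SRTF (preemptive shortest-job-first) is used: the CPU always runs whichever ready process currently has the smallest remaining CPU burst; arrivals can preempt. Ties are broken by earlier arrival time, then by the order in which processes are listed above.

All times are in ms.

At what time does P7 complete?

6

Schedule: | P7 0-6 | P5 6-17 | P3 17-30 | P1 30-47 | P2 47-64 | P4 64-81 | P6 81-98 |
Completion: P1=47  P2=64  P3=30  P4=81  P5=17  P6=98  P7=6
Turnaround (C−A): P1=47  P2=64  P3=30  P4=81  P5=17  P6=98  P7=6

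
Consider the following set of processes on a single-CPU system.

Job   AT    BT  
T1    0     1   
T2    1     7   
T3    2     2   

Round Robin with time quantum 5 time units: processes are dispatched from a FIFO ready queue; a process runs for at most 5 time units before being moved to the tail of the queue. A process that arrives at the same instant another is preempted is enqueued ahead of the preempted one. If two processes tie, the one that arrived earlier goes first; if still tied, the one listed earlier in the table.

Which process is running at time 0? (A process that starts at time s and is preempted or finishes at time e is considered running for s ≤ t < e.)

Timeline: | T1 0-1 | T2 1-6 | T3 6-8 | T2 8-10 |
Completion: T1=1  T2=10  T3=8
Turnaround (C−A): T1=1  T2=9  T3=6

T1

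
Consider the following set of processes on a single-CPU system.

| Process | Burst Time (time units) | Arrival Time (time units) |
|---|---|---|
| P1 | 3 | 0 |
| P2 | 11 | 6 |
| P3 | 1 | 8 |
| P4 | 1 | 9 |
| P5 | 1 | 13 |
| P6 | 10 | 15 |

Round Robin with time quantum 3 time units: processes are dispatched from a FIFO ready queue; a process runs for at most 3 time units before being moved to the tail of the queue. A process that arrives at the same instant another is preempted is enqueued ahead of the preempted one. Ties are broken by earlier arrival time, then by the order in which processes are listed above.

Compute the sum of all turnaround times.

41

Timeline: | P1 0-3 | idle 3-6 | P2 6-9 | P3 9-10 | P4 10-11 | P2 11-14 | P5 14-15 | P2 15-18 | P6 18-21 | P2 21-23 | P6 23-30 |
Completion: P1=3  P2=23  P3=10  P4=11  P5=15  P6=30
Turnaround = completion − arrival: P1=3, P2=17, P3=2, P4=2, P5=2, P6=15
Total turnaround = 3 + 17 + 2 + 2 + 2 + 15 = 41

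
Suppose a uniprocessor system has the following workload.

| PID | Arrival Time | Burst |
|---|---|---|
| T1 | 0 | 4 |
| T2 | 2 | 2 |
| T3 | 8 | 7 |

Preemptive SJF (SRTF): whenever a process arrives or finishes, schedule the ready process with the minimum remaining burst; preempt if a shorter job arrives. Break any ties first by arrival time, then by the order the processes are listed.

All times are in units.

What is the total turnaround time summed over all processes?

Timeline: | T1 0-4 | T2 4-6 | idle 6-8 | T3 8-15 |
Completion: T1=4  T2=6  T3=15
Turnaround = completion − arrival: T1=4, T2=4, T3=7
Total turnaround = 4 + 4 + 7 = 15

15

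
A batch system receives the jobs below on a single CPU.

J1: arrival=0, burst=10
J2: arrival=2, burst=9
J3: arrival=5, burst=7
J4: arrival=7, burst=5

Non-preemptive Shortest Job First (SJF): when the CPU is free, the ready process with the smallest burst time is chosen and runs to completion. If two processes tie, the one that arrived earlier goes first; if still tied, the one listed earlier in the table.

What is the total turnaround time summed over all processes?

64

Gantt: | J1 0-10 | J4 10-15 | J3 15-22 | J2 22-31 |
Completion: J1=10  J2=31  J3=22  J4=15
Turnaround (C−A): J1=10  J2=29  J3=17  J4=8
Turnaround = completion − arrival: J1=10, J2=29, J3=17, J4=8
Total turnaround = 10 + 29 + 17 + 8 = 64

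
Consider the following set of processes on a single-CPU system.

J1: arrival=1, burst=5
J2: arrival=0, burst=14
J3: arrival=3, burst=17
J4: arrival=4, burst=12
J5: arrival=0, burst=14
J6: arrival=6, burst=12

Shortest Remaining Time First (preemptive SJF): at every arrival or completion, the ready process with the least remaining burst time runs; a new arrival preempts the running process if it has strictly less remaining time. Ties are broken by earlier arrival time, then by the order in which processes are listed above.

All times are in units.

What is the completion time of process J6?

30

Schedule: | J2 0-1 | J1 1-6 | J4 6-18 | J6 18-30 | J2 30-43 | J5 43-57 | J3 57-74 |
Completion: J1=6  J2=43  J3=74  J4=18  J5=57  J6=30
Turnaround (C−A): J1=5  J2=43  J3=71  J4=14  J5=57  J6=24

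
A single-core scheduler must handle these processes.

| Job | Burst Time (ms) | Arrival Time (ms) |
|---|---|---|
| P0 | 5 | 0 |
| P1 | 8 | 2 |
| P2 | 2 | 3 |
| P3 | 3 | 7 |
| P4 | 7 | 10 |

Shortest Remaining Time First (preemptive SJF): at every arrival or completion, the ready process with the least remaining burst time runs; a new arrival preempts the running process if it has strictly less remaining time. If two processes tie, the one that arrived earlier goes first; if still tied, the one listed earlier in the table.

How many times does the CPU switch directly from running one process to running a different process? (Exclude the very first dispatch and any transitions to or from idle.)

4

Schedule: | P0 0-5 | P2 5-7 | P3 7-10 | P4 10-17 | P1 17-25 |
Completion: P0=5  P1=25  P2=7  P3=10  P4=17
Turnaround (C−A): P0=5  P1=23  P2=4  P3=3  P4=7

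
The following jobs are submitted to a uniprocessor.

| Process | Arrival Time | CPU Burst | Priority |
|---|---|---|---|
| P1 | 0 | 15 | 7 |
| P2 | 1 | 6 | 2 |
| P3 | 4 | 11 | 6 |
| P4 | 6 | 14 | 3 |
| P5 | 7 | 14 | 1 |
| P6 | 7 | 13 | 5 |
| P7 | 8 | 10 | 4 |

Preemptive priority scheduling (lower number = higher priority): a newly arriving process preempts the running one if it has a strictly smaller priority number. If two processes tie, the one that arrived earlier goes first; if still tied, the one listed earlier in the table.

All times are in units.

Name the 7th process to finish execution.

Timeline: | P1 0-1 | P2 1-7 | P5 7-21 | P4 21-35 | P7 35-45 | P6 45-58 | P3 58-69 | P1 69-83 |
Completion: P1=83  P2=7  P3=69  P4=35  P5=21  P6=58  P7=45
Turnaround (C−A): P1=83  P2=6  P3=65  P4=29  P5=14  P6=51  P7=37
Finish order: P2 → P5 → P4 → P7 → P6 → P3 → P1

P1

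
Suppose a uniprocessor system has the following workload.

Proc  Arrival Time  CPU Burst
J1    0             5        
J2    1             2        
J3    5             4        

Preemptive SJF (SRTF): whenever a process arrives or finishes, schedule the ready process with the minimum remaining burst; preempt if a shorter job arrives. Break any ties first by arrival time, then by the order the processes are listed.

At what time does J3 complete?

Timeline: | J1 0-1 | J2 1-3 | J1 3-7 | J3 7-11 |
Completion: J1=7  J2=3  J3=11

11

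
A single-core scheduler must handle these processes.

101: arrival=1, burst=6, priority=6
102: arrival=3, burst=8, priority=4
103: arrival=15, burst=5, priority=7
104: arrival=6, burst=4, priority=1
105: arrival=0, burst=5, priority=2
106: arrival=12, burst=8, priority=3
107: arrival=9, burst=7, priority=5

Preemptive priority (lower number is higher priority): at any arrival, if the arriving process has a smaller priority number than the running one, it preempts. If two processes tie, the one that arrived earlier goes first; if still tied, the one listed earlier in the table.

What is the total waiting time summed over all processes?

84

Schedule: | 105 0-5 | 102 5-6 | 104 6-10 | 102 10-12 | 106 12-20 | 102 20-25 | 107 25-32 | 101 32-38 | 103 38-43 |
Completion: 101=38  102=25  103=43  104=10  105=5  106=20  107=32
Turnaround (C−A): 101=37  102=22  103=28  104=4  105=5  106=8  107=23
Waiting = turnaround − burst: 101=31, 102=14, 103=23, 104=0, 105=0, 106=0, 107=16
Total waiting = 31 + 14 + 23 + 0 + 0 + 0 + 16 = 84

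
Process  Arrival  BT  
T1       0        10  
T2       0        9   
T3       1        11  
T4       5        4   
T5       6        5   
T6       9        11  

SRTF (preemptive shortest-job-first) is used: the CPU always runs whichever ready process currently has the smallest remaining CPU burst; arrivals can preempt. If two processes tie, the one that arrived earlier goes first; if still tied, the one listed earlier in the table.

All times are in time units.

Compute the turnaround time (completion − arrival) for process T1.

Schedule: | T2 0-9 | T4 9-13 | T5 13-18 | T1 18-28 | T3 28-39 | T6 39-50 |
Completion: T1=28  T2=9  T3=39  T4=13  T5=18  T6=50
Turnaround (C−A): T1=28  T2=9  T3=38  T4=8  T5=12  T6=41
Turnaround(T1) = completion − arrival = 28 − 0 = 28

28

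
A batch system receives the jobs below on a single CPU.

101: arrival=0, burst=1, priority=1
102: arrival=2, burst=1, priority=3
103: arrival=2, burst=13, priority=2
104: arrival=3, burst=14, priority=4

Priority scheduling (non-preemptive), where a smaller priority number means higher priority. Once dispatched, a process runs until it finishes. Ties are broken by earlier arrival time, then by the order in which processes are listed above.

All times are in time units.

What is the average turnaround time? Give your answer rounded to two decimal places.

13.75

Schedule: | 101 0-1 | idle 1-2 | 103 2-15 | 102 15-16 | 104 16-30 |
Completion: 101=1  102=16  103=15  104=30
Turnaround (C−A): 101=1  102=14  103=13  104=27
Turnaround times: 101=1, 102=14, 103=13, 104=27
Average turnaround = (1+14+13+27) / 4 = 55/4 = 13.75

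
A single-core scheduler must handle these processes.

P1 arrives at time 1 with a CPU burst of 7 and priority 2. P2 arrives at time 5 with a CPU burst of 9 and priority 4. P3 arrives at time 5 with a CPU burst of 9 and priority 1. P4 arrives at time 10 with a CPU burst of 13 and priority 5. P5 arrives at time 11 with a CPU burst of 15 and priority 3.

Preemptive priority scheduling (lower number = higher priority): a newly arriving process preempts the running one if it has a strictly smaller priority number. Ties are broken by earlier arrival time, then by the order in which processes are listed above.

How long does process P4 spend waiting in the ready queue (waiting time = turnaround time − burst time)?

31

Schedule: | idle 0-1 | P1 1-5 | P3 5-14 | P1 14-17 | P5 17-32 | P2 32-41 | P4 41-54 |
Completion: P1=17  P2=41  P3=14  P4=54  P5=32
Turnaround (C−A): P1=16  P2=36  P3=9  P4=44  P5=21
Waiting(P4) = turnaround − burst = 44 − 13 = 31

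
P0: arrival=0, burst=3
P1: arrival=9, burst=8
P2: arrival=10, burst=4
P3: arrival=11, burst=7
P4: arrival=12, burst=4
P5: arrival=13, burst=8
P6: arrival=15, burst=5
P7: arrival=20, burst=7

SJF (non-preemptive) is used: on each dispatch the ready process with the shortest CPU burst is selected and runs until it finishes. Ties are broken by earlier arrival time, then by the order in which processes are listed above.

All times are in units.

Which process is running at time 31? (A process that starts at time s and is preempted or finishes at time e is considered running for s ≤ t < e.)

P3

Schedule: | P0 0-3 | idle 3-9 | P1 9-17 | P2 17-21 | P4 21-25 | P6 25-30 | P3 30-37 | P7 37-44 | P5 44-52 |
Completion: P0=3  P1=17  P2=21  P3=37  P4=25  P5=52  P6=30  P7=44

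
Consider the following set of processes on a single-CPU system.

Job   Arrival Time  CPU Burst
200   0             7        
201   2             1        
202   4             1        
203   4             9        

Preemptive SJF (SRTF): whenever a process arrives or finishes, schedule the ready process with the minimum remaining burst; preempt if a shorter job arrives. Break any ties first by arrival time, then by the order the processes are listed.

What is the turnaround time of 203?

14

Timeline: | 200 0-2 | 201 2-3 | 200 3-4 | 202 4-5 | 200 5-9 | 203 9-18 |
Completion: 200=9  201=3  202=5  203=18
Turnaround (C−A): 200=9  201=1  202=1  203=14
Turnaround(203) = completion − arrival = 18 − 4 = 14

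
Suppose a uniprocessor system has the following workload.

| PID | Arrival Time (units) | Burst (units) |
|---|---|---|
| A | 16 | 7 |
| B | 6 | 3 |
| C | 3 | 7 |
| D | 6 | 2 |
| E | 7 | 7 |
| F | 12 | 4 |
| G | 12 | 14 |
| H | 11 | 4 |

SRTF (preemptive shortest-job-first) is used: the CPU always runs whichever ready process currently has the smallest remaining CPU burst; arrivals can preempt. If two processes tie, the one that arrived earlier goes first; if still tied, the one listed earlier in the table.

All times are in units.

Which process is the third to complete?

Schedule: | idle 0-3 | C 3-6 | D 6-8 | B 8-11 | C 11-15 | H 15-19 | F 19-23 | E 23-30 | A 30-37 | G 37-51 |
Completion: A=37  B=11  C=15  D=8  E=30  F=23  G=51  H=19
Finish order: D → B → C → H → F → E → A → G

C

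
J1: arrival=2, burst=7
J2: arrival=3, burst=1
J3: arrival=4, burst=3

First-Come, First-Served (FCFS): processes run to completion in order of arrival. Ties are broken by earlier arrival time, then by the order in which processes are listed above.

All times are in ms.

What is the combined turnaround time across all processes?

23

Schedule: | idle 0-2 | J1 2-9 | J2 9-10 | J3 10-13 |
Completion: J1=9  J2=10  J3=13
Turnaround (C−A): J1=7  J2=7  J3=9
Turnaround = completion − arrival: J1=7, J2=7, J3=9
Total turnaround = 7 + 7 + 9 = 23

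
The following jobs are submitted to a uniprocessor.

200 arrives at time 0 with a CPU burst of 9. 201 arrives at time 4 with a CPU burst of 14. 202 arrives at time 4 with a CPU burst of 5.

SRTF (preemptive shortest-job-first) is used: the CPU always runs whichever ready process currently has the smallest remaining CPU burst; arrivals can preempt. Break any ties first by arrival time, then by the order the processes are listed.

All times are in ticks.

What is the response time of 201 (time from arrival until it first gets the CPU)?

10

Schedule: | 200 0-9 | 202 9-14 | 201 14-28 |
Completion: 200=9  201=28  202=14
Turnaround (C−A): 200=9  201=24  202=10
Response(201) = first start − arrival = 14 − 4 = 10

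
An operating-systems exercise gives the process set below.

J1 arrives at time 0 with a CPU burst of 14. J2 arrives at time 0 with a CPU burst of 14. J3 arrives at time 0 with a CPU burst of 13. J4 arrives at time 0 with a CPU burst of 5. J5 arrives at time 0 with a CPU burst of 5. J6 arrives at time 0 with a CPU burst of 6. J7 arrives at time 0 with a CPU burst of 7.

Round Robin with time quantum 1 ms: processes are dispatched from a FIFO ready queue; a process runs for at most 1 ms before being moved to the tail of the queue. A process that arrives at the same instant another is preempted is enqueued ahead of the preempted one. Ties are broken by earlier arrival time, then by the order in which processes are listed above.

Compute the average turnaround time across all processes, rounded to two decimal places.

48.14

Timeline: | J1 0-1 | J2 1-2 | J3 2-3 | J4 3-4 | J5 4-5 | J6 5-6 | J7 6-7 | J1 7-8 | J2 8-9 | J3 9-10 | J4 10-11 | J5 11-12 | J6 12-13 | J7 13-14 | J1 14-15 | J2 15-16 | J3 16-17 | J4 17-18 | J5 18-19 | J6 19-20 | J7 20-21 | J1 21-22 | J2 22-23 | J3 23-24 | J4 24-25 | J5 25-26 | J6 26-27 | J7 27-28 | J1 28-29 | J2 29-30 | J3 30-31 | J4 31-32 | J5 32-33 | J6 33-34 | J7 34-35 | J1 35-36 | J2 36-37 | J3 37-38 | J6 38-39 | J7 39-40 | J1 40-41 | J2 41-42 | J3 42-43 | J7 43-44 | J1 44-45 | J2 45-46 | J3 46-47 | J1 47-48 | J2 48-49 | J3 49-50 | J1 50-51 | J2 51-52 | J3 52-53 | J1 53-54 | J2 54-55 | J3 55-56 | J1 56-57 | J2 57-58 | J3 58-59 | J1 59-60 | J2 60-61 | J3 61-62 | J1 62-63 | J2 63-64 |
Completion: J1=63  J2=64  J3=62  J4=32  J5=33  J6=39  J7=44
Turnaround times: J1=63, J2=64, J3=62, J4=32, J5=33, J6=39, J7=44
Average turnaround = (63+64+62+32+33+39+44) / 7 = 337/7 = 48.14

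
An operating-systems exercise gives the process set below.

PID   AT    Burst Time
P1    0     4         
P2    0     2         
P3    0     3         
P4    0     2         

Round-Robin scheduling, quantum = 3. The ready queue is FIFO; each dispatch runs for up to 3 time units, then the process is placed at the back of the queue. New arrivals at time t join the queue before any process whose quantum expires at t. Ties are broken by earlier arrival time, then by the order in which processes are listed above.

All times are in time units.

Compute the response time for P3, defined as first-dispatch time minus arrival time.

Timeline: | P1 0-3 | P2 3-5 | P3 5-8 | P4 8-10 | P1 10-11 |
Completion: P1=11  P2=5  P3=8  P4=10
Response(P3) = first start − arrival = 5 − 0 = 5

5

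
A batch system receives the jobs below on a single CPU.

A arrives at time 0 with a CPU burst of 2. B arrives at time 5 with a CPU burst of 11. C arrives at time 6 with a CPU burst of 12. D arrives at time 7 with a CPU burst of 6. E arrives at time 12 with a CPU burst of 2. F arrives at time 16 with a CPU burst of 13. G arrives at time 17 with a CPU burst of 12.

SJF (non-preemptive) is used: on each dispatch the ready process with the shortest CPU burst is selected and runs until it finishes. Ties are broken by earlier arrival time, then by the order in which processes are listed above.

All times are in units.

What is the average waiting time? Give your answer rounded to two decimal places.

Schedule: | A 0-2 | idle 2-5 | B 5-16 | E 16-18 | D 18-24 | C 24-36 | G 36-48 | F 48-61 |
Completion: A=2  B=16  C=36  D=24  E=18  F=61  G=48
Turnaround (C−A): A=2  B=11  C=30  D=17  E=6  F=45  G=31
Waiting times: A=0, B=0, C=18, D=11, E=4, F=32, G=19
Average waiting = (0+0+18+11+4+32+19) / 7 = 84/7 = 12.00

12.00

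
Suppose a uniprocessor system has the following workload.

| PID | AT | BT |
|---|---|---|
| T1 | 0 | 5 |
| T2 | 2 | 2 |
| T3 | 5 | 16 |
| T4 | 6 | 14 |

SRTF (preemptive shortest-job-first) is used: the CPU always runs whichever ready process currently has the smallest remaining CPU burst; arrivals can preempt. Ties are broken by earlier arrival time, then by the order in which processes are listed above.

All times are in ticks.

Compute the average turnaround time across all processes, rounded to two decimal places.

Gantt: | T1 0-2 | T2 2-4 | T1 4-7 | T4 7-21 | T3 21-37 |
Completion: T1=7  T2=4  T3=37  T4=21
Turnaround times: T1=7, T2=2, T3=32, T4=15
Average turnaround = (7+2+32+15) / 4 = 56/4 = 14.00

14.00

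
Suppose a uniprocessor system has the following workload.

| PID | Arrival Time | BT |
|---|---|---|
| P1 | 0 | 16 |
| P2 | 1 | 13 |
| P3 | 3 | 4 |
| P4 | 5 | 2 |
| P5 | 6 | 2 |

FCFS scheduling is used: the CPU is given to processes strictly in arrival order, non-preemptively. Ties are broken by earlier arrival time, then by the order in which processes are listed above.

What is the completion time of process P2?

29

Schedule: | P1 0-16 | P2 16-29 | P3 29-33 | P4 33-35 | P5 35-37 |
Completion: P1=16  P2=29  P3=33  P4=35  P5=37
Turnaround (C−A): P1=16  P2=28  P3=30  P4=30  P5=31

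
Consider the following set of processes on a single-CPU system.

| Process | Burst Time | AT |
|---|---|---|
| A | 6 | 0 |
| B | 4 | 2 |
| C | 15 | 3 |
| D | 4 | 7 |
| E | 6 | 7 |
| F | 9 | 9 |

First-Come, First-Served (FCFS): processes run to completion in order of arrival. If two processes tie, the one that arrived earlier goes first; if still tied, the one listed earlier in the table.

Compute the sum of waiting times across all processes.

Timeline: | A 0-6 | B 6-10 | C 10-25 | D 25-29 | E 29-35 | F 35-44 |
Completion: A=6  B=10  C=25  D=29  E=35  F=44
Turnaround (C−A): A=6  B=8  C=22  D=22  E=28  F=35
Waiting = turnaround − burst: A=0, B=4, C=7, D=18, E=22, F=26
Total waiting = 0 + 4 + 7 + 18 + 22 + 26 = 77

77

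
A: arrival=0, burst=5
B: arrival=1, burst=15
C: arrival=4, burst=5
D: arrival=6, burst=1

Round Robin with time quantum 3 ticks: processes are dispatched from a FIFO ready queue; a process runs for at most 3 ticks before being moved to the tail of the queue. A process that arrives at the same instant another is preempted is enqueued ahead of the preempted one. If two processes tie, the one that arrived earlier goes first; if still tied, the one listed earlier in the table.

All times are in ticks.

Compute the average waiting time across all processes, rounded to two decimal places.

Gantt: | A 0-3 | B 3-6 | A 6-8 | C 8-11 | D 11-12 | B 12-15 | C 15-17 | B 17-26 |
Completion: A=8  B=26  C=17  D=12
Turnaround (C−A): A=8  B=25  C=13  D=6
Waiting times: A=3, B=10, C=8, D=5
Average waiting = (3+10+8+5) / 4 = 26/4 = 6.50

6.50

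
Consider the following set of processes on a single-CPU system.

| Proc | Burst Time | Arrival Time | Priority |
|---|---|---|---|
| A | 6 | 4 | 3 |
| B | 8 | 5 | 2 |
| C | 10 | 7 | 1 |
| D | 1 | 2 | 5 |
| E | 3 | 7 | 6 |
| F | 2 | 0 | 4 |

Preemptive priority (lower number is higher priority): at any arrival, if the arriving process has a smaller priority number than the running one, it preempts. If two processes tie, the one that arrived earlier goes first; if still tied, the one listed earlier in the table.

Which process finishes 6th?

Schedule: | F 0-2 | D 2-3 | idle 3-4 | A 4-5 | B 5-7 | C 7-17 | B 17-23 | A 23-28 | E 28-31 |
Completion: A=28  B=23  C=17  D=3  E=31  F=2
Turnaround (C−A): A=24  B=18  C=10  D=1  E=24  F=2
Finish order: F → D → C → B → A → E

E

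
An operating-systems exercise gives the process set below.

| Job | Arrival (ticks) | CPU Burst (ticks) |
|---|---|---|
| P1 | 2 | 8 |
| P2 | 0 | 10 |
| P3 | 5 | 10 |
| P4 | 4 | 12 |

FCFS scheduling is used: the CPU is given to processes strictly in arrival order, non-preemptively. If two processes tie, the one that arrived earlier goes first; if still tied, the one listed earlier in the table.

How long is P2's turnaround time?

Schedule: | P2 0-10 | P1 10-18 | P4 18-30 | P3 30-40 |
Completion: P1=18  P2=10  P3=40  P4=30
Turnaround(P2) = completion − arrival = 10 − 0 = 10

10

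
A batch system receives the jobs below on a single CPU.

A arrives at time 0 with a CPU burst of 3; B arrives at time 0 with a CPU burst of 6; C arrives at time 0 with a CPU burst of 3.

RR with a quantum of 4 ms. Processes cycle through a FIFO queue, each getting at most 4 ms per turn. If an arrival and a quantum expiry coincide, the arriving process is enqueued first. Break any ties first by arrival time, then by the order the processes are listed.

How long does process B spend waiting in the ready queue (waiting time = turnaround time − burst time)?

6

Schedule: | A 0-3 | B 3-7 | C 7-10 | B 10-12 |
Completion: A=3  B=12  C=10
Waiting(B) = turnaround − burst = 12 − 6 = 6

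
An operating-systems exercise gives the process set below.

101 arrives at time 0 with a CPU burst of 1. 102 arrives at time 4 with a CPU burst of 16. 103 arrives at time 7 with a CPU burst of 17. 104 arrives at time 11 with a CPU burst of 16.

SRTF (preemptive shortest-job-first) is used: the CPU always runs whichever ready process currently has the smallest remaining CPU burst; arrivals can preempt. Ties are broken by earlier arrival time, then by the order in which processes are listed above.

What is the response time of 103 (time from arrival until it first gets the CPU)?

Schedule: | 101 0-1 | idle 1-4 | 102 4-20 | 104 20-36 | 103 36-53 |
Completion: 101=1  102=20  103=53  104=36
Response(103) = first start − arrival = 36 − 7 = 29

29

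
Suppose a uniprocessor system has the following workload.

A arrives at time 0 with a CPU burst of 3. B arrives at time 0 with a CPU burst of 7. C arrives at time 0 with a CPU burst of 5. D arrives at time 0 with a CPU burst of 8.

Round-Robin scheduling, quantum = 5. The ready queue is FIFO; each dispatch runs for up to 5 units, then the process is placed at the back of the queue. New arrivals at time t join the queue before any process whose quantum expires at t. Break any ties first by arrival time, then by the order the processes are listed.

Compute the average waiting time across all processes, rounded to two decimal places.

9.00

Timeline: | A 0-3 | B 3-8 | C 8-13 | D 13-18 | B 18-20 | D 20-23 |
Completion: A=3  B=20  C=13  D=23
Turnaround (C−A): A=3  B=20  C=13  D=23
Waiting times: A=0, B=13, C=8, D=15
Average waiting = (0+13+8+15) / 4 = 36/4 = 9.00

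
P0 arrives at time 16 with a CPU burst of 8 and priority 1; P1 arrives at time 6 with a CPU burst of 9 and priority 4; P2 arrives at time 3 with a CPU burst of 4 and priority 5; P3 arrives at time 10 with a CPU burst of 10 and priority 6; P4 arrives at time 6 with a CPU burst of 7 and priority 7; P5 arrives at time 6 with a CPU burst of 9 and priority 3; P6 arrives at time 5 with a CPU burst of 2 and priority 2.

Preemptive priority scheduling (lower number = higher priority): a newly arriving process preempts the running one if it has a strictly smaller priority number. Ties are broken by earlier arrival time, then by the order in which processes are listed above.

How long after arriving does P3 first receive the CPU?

Schedule: | idle 0-3 | P2 3-5 | P6 5-7 | P5 7-16 | P0 16-24 | P1 24-33 | P2 33-35 | P3 35-45 | P4 45-52 |
Completion: P0=24  P1=33  P2=35  P3=45  P4=52  P5=16  P6=7
Response(P3) = first start − arrival = 35 − 10 = 25

25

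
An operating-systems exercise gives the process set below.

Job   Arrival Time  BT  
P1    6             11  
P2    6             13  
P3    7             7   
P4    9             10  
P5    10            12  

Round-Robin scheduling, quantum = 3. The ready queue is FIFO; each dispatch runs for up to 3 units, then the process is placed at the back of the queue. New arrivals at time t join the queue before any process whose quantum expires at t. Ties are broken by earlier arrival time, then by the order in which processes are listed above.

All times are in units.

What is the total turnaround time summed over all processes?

225

Schedule: | idle 0-6 | P1 6-9 | P2 9-12 | P3 12-15 | P4 15-18 | P1 18-21 | P5 21-24 | P2 24-27 | P3 27-30 | P4 30-33 | P1 33-36 | P5 36-39 | P2 39-42 | P3 42-43 | P4 43-46 | P1 46-48 | P5 48-51 | P2 51-54 | P4 54-55 | P5 55-58 | P2 58-59 |
Completion: P1=48  P2=59  P3=43  P4=55  P5=58
Turnaround (C−A): P1=42  P2=53  P3=36  P4=46  P5=48
Turnaround = completion − arrival: P1=42, P2=53, P3=36, P4=46, P5=48
Total turnaround = 42 + 53 + 36 + 46 + 48 = 225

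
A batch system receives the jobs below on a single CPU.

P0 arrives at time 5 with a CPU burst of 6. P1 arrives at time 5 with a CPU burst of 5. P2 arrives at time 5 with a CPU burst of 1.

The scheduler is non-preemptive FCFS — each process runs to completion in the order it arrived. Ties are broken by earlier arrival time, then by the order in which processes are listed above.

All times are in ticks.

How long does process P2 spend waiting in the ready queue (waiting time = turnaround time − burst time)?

Schedule: | idle 0-5 | P0 5-11 | P1 11-16 | P2 16-17 |
Completion: P0=11  P1=16  P2=17
Waiting(P2) = turnaround − burst = 12 − 1 = 11

11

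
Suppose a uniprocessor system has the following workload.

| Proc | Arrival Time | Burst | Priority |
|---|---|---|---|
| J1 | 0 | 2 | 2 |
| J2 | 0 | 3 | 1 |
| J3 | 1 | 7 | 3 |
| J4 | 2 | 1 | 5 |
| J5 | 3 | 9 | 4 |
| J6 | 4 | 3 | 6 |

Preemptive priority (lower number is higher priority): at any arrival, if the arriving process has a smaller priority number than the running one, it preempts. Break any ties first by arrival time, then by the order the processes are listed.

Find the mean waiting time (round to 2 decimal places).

Timeline: | J2 0-3 | J1 3-5 | J3 5-12 | J5 12-21 | J4 21-22 | J6 22-25 |
Completion: J1=5  J2=3  J3=12  J4=22  J5=21  J6=25
Turnaround (C−A): J1=5  J2=3  J3=11  J4=20  J5=18  J6=21
Waiting times: J1=3, J2=0, J3=4, J4=19, J5=9, J6=18
Average waiting = (3+0+4+19+9+18) / 6 = 53/6 = 8.83

8.83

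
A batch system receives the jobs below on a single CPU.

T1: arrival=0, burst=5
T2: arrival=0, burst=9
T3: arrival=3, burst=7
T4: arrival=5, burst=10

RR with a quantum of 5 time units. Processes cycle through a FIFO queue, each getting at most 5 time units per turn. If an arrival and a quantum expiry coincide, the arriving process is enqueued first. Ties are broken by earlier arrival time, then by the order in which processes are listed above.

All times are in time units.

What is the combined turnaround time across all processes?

Schedule: | T1 0-5 | T2 5-10 | T3 10-15 | T4 15-20 | T2 20-24 | T3 24-26 | T4 26-31 |
Completion: T1=5  T2=24  T3=26  T4=31
Turnaround (C−A): T1=5  T2=24  T3=23  T4=26
Turnaround = completion − arrival: T1=5, T2=24, T3=23, T4=26
Total turnaround = 5 + 24 + 23 + 26 = 78

78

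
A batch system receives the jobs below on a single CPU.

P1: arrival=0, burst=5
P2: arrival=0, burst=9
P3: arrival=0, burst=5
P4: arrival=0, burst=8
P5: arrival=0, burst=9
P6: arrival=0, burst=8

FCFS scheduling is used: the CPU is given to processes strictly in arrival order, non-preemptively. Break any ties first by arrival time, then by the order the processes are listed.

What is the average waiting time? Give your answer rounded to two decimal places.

Schedule: | P1 0-5 | P2 5-14 | P3 14-19 | P4 19-27 | P5 27-36 | P6 36-44 |
Completion: P1=5  P2=14  P3=19  P4=27  P5=36  P6=44
Waiting times: P1=0, P2=5, P3=14, P4=19, P5=27, P6=36
Average waiting = (0+5+14+19+27+36) / 6 = 101/6 = 16.83

16.83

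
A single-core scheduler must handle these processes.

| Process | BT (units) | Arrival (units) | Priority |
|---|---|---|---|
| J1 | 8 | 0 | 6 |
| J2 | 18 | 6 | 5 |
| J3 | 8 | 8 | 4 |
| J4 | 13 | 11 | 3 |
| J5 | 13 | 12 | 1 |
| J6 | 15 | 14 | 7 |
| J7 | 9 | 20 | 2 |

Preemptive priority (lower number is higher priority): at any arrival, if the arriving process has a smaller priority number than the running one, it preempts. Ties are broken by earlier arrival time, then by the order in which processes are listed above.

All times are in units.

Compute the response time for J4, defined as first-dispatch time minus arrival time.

Gantt: | J1 0-6 | J2 6-8 | J3 8-11 | J4 11-12 | J5 12-25 | J7 25-34 | J4 34-46 | J3 46-51 | J2 51-67 | J1 67-69 | J6 69-84 |
Completion: J1=69  J2=67  J3=51  J4=46  J5=25  J6=84  J7=34
Response(J4) = first start − arrival = 11 − 11 = 0

0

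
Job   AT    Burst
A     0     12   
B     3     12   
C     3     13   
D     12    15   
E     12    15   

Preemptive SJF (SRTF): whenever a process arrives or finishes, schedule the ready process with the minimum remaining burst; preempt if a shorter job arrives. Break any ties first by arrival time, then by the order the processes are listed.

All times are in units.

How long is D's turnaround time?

40

Schedule: | A 0-12 | B 12-24 | C 24-37 | D 37-52 | E 52-67 |
Completion: A=12  B=24  C=37  D=52  E=67
Turnaround (C−A): A=12  B=21  C=34  D=40  E=55
Turnaround(D) = completion − arrival = 52 − 12 = 40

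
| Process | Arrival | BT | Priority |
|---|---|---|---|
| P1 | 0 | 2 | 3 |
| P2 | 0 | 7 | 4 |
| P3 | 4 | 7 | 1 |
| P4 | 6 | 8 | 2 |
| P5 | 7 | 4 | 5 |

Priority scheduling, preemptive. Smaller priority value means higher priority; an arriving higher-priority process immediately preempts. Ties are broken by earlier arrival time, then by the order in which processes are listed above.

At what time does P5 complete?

Schedule: | P1 0-2 | P2 2-4 | P3 4-11 | P4 11-19 | P2 19-24 | P5 24-28 |
Completion: P1=2  P2=24  P3=11  P4=19  P5=28

28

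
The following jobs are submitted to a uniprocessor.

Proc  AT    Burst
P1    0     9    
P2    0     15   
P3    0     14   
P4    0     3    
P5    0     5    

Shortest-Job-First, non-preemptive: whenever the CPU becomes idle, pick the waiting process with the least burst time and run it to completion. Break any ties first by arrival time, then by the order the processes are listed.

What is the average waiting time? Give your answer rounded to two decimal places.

11.80

Gantt: | P4 0-3 | P5 3-8 | P1 8-17 | P3 17-31 | P2 31-46 |
Completion: P1=17  P2=46  P3=31  P4=3  P5=8
Turnaround (C−A): P1=17  P2=46  P3=31  P4=3  P5=8
Waiting times: P1=8, P2=31, P3=17, P4=0, P5=3
Average waiting = (8+31+17+0+3) / 5 = 59/5 = 11.80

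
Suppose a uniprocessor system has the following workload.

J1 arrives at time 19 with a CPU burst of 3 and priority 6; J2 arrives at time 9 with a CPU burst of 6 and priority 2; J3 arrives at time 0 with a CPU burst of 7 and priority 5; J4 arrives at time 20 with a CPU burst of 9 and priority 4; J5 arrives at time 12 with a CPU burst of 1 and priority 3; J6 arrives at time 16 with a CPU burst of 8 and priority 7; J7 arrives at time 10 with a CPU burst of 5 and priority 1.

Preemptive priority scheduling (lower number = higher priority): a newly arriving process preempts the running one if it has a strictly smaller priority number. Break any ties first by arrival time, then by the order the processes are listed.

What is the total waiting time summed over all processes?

Gantt: | J3 0-7 | idle 7-9 | J2 9-10 | J7 10-15 | J2 15-20 | J5 20-21 | J4 21-30 | J1 30-33 | J6 33-41 |
Completion: J1=33  J2=20  J3=7  J4=30  J5=21  J6=41  J7=15
Waiting = turnaround − burst: J1=11, J2=5, J3=0, J4=1, J5=8, J6=17, J7=0
Total waiting = 11 + 5 + 0 + 1 + 8 + 17 + 0 = 42

42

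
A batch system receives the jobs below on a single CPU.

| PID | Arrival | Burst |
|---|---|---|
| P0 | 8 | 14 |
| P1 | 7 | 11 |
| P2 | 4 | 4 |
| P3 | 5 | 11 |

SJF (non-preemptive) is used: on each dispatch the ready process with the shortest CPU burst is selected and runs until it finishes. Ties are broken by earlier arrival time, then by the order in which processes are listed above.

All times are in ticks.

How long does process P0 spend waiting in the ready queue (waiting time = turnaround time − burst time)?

22

Schedule: | idle 0-4 | P2 4-8 | P3 8-19 | P1 19-30 | P0 30-44 |
Completion: P0=44  P1=30  P2=8  P3=19
Turnaround (C−A): P0=36  P1=23  P2=4  P3=14
Waiting(P0) = turnaround − burst = 36 − 14 = 22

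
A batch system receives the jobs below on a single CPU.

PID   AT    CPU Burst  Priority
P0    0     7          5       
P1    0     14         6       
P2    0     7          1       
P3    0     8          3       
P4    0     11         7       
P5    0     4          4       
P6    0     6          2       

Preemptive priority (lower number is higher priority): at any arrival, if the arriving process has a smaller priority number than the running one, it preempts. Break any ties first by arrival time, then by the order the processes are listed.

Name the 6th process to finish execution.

P1

Gantt: | P2 0-7 | P6 7-13 | P3 13-21 | P5 21-25 | P0 25-32 | P1 32-46 | P4 46-57 |
Completion: P0=32  P1=46  P2=7  P3=21  P4=57  P5=25  P6=13
Finish order: P2 → P6 → P3 → P5 → P0 → P1 → P4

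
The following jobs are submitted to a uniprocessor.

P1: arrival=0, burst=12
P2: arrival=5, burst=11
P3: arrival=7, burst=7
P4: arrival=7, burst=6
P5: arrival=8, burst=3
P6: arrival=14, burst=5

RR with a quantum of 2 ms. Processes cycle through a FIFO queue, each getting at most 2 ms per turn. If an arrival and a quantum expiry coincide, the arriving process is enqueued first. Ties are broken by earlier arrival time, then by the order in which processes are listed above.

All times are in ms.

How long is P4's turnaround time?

Gantt: | P1 0-6 | P2 6-8 | P1 8-10 | P3 10-12 | P4 12-14 | P5 14-16 | P2 16-18 | P1 18-20 | P3 20-22 | P6 22-24 | P4 24-26 | P5 26-27 | P2 27-29 | P1 29-31 | P3 31-33 | P6 33-35 | P4 35-37 | P2 37-39 | P3 39-40 | P6 40-41 | P2 41-44 |
Completion: P1=31  P2=44  P3=40  P4=37  P5=27  P6=41
Turnaround(P4) = completion − arrival = 37 − 7 = 30

30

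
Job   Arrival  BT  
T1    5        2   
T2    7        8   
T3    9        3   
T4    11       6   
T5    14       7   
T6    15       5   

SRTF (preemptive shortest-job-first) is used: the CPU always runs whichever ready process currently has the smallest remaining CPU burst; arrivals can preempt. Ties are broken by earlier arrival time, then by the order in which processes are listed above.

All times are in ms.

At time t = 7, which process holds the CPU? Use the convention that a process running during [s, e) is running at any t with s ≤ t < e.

Schedule: | idle 0-5 | T1 5-7 | T2 7-9 | T3 9-12 | T2 12-18 | T6 18-23 | T4 23-29 | T5 29-36 |
Completion: T1=7  T2=18  T3=12  T4=29  T5=36  T6=23
Turnaround (C−A): T1=2  T2=11  T3=3  T4=18  T5=22  T6=8

T2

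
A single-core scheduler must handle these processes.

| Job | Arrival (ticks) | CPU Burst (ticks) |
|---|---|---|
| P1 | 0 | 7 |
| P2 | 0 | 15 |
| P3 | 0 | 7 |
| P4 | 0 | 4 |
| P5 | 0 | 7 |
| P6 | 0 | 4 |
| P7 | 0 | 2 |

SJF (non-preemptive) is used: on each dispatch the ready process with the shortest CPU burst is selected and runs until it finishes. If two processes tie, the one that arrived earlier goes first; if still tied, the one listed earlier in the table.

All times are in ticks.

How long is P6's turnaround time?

Gantt: | P7 0-2 | P4 2-6 | P6 6-10 | P1 10-17 | P3 17-24 | P5 24-31 | P2 31-46 |
Completion: P1=17  P2=46  P3=24  P4=6  P5=31  P6=10  P7=2
Turnaround (C−A): P1=17  P2=46  P3=24  P4=6  P5=31  P6=10  P7=2
Turnaround(P6) = completion − arrival = 10 − 0 = 10

10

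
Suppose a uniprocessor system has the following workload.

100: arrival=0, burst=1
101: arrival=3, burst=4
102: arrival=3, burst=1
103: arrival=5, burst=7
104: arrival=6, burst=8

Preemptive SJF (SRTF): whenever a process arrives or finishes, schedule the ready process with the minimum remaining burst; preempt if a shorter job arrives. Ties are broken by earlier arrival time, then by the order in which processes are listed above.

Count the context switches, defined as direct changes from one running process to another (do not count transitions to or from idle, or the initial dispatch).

3

Schedule: | 100 0-1 | idle 1-3 | 102 3-4 | 101 4-8 | 103 8-15 | 104 15-23 |
Completion: 100=1  101=8  102=4  103=15  104=23
Turnaround (C−A): 100=1  101=5  102=1  103=10  104=17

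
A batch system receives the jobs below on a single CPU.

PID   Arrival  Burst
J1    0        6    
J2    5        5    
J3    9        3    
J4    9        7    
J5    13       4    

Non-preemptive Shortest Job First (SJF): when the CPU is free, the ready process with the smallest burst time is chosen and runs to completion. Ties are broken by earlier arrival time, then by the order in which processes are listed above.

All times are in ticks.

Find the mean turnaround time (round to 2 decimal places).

7.60

Timeline: | J1 0-6 | J2 6-11 | J3 11-14 | J5 14-18 | J4 18-25 |
Completion: J1=6  J2=11  J3=14  J4=25  J5=18
Turnaround (C−A): J1=6  J2=6  J3=5  J4=16  J5=5
Turnaround times: J1=6, J2=6, J3=5, J4=16, J5=5
Average turnaround = (6+6+5+16+5) / 5 = 38/5 = 7.60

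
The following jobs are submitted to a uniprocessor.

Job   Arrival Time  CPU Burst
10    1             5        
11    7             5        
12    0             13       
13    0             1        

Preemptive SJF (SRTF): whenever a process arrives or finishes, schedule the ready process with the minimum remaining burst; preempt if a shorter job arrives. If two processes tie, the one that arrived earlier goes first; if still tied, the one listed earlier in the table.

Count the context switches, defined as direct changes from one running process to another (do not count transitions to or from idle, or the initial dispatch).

Gantt: | 13 0-1 | 10 1-6 | 12 6-7 | 11 7-12 | 12 12-24 |
Completion: 10=6  11=12  12=24  13=1
Turnaround (C−A): 10=5  11=5  12=24  13=1

4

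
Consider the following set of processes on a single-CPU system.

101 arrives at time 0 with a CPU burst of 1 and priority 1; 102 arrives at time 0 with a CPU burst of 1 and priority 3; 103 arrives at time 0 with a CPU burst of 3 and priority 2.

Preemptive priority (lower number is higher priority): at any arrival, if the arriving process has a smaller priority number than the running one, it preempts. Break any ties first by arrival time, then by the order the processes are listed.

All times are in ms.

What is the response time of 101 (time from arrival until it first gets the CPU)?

Schedule: | 101 0-1 | 103 1-4 | 102 4-5 |
Completion: 101=1  102=5  103=4
Response(101) = first start − arrival = 0 − 0 = 0

0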